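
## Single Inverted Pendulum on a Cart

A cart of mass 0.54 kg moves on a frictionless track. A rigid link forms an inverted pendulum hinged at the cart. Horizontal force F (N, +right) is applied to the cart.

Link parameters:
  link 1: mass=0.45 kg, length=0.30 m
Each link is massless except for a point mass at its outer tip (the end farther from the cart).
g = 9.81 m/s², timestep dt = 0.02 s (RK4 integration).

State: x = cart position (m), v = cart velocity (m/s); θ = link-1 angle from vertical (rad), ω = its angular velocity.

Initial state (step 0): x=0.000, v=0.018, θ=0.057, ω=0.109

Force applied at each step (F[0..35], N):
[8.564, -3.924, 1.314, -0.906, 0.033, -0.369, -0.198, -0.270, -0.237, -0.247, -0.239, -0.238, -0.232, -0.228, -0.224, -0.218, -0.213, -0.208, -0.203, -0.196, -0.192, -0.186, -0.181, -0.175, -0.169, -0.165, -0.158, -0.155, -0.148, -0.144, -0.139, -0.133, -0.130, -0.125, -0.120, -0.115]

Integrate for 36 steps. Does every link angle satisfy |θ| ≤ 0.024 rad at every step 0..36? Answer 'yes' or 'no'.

Answer: no

Derivation:
apply F[0]=+8.564 → step 1: x=0.003, v=0.326, θ=0.049, ω=-0.879
apply F[1]=-3.924 → step 2: x=0.008, v=0.174, θ=0.037, ω=-0.345
apply F[2]=+1.314 → step 3: x=0.012, v=0.217, θ=0.029, ω=-0.467
apply F[3]=-0.906 → step 4: x=0.016, v=0.179, θ=0.021, ω=-0.326
apply F[4]=+0.033 → step 5: x=0.020, v=0.178, θ=0.015, ω=-0.309
apply F[5]=-0.369 → step 6: x=0.023, v=0.162, θ=0.009, ω=-0.249
apply F[6]=-0.198 → step 7: x=0.026, v=0.154, θ=0.005, ω=-0.216
apply F[7]=-0.270 → step 8: x=0.029, v=0.143, θ=0.001, ω=-0.180
apply F[8]=-0.237 → step 9: x=0.032, v=0.135, θ=-0.003, ω=-0.152
apply F[9]=-0.247 → step 10: x=0.035, v=0.126, θ=-0.005, ω=-0.126
apply F[10]=-0.239 → step 11: x=0.037, v=0.118, θ=-0.008, ω=-0.105
apply F[11]=-0.238 → step 12: x=0.039, v=0.111, θ=-0.010, ω=-0.086
apply F[12]=-0.232 → step 13: x=0.042, v=0.104, θ=-0.011, ω=-0.070
apply F[13]=-0.228 → step 14: x=0.044, v=0.098, θ=-0.013, ω=-0.056
apply F[14]=-0.224 → step 15: x=0.046, v=0.091, θ=-0.014, ω=-0.044
apply F[15]=-0.218 → step 16: x=0.047, v=0.086, θ=-0.014, ω=-0.034
apply F[16]=-0.213 → step 17: x=0.049, v=0.080, θ=-0.015, ω=-0.025
apply F[17]=-0.208 → step 18: x=0.051, v=0.075, θ=-0.015, ω=-0.018
apply F[18]=-0.203 → step 19: x=0.052, v=0.070, θ=-0.016, ω=-0.011
apply F[19]=-0.196 → step 20: x=0.053, v=0.065, θ=-0.016, ω=-0.006
apply F[20]=-0.192 → step 21: x=0.055, v=0.061, θ=-0.016, ω=-0.001
apply F[21]=-0.186 → step 22: x=0.056, v=0.056, θ=-0.016, ω=0.003
apply F[22]=-0.181 → step 23: x=0.057, v=0.052, θ=-0.016, ω=0.006
apply F[23]=-0.175 → step 24: x=0.058, v=0.048, θ=-0.016, ω=0.009
apply F[24]=-0.169 → step 25: x=0.059, v=0.045, θ=-0.015, ω=0.011
apply F[25]=-0.165 → step 26: x=0.060, v=0.041, θ=-0.015, ω=0.013
apply F[26]=-0.158 → step 27: x=0.060, v=0.038, θ=-0.015, ω=0.014
apply F[27]=-0.155 → step 28: x=0.061, v=0.034, θ=-0.015, ω=0.016
apply F[28]=-0.148 → step 29: x=0.062, v=0.031, θ=-0.014, ω=0.017
apply F[29]=-0.144 → step 30: x=0.062, v=0.028, θ=-0.014, ω=0.018
apply F[30]=-0.139 → step 31: x=0.063, v=0.025, θ=-0.014, ω=0.018
apply F[31]=-0.133 → step 32: x=0.063, v=0.023, θ=-0.013, ω=0.018
apply F[32]=-0.130 → step 33: x=0.064, v=0.020, θ=-0.013, ω=0.019
apply F[33]=-0.125 → step 34: x=0.064, v=0.017, θ=-0.012, ω=0.019
apply F[34]=-0.120 → step 35: x=0.064, v=0.015, θ=-0.012, ω=0.019
apply F[35]=-0.115 → step 36: x=0.065, v=0.013, θ=-0.012, ω=0.019
Max |angle| over trajectory = 0.057 rad; bound = 0.024 → exceeded.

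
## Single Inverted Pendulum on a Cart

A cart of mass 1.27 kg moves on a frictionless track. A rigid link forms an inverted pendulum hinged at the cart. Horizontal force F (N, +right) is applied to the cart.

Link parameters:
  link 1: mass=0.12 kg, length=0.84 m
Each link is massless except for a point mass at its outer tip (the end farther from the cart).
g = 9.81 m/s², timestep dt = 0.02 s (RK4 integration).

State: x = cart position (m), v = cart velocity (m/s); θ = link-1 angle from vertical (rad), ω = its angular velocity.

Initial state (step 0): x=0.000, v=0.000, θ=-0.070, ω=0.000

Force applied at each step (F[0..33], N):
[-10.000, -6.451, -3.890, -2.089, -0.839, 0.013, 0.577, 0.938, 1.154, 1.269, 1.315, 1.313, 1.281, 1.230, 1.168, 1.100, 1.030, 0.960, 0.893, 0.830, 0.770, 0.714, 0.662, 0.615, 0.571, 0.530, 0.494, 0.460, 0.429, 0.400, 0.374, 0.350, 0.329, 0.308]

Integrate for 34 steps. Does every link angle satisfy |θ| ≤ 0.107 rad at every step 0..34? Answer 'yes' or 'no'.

Answer: yes

Derivation:
apply F[0]=-10.000 → step 1: x=-0.002, v=-0.156, θ=-0.068, ω=0.169
apply F[1]=-6.451 → step 2: x=-0.006, v=-0.256, θ=-0.064, ω=0.273
apply F[2]=-3.890 → step 3: x=-0.011, v=-0.317, θ=-0.058, ω=0.330
apply F[3]=-2.089 → step 4: x=-0.018, v=-0.348, θ=-0.051, ω=0.355
apply F[4]=-0.839 → step 5: x=-0.025, v=-0.361, θ=-0.044, ω=0.359
apply F[5]=+0.013 → step 6: x=-0.032, v=-0.360, θ=-0.037, ω=0.348
apply F[6]=+0.577 → step 7: x=-0.039, v=-0.350, θ=-0.030, ω=0.329
apply F[7]=+0.938 → step 8: x=-0.046, v=-0.335, θ=-0.024, ω=0.305
apply F[8]=+1.154 → step 9: x=-0.053, v=-0.316, θ=-0.018, ω=0.278
apply F[9]=+1.269 → step 10: x=-0.059, v=-0.296, θ=-0.013, ω=0.250
apply F[10]=+1.315 → step 11: x=-0.065, v=-0.275, θ=-0.008, ω=0.223
apply F[11]=+1.313 → step 12: x=-0.070, v=-0.254, θ=-0.004, ω=0.197
apply F[12]=+1.281 → step 13: x=-0.075, v=-0.234, θ=0.000, ω=0.172
apply F[13]=+1.230 → step 14: x=-0.079, v=-0.215, θ=0.003, ω=0.150
apply F[14]=+1.168 → step 15: x=-0.083, v=-0.197, θ=0.006, ω=0.129
apply F[15]=+1.100 → step 16: x=-0.087, v=-0.179, θ=0.008, ω=0.110
apply F[16]=+1.030 → step 17: x=-0.091, v=-0.163, θ=0.010, ω=0.093
apply F[17]=+0.960 → step 18: x=-0.094, v=-0.148, θ=0.012, ω=0.078
apply F[18]=+0.893 → step 19: x=-0.097, v=-0.135, θ=0.014, ω=0.065
apply F[19]=+0.830 → step 20: x=-0.099, v=-0.122, θ=0.015, ω=0.053
apply F[20]=+0.770 → step 21: x=-0.101, v=-0.110, θ=0.016, ω=0.042
apply F[21]=+0.714 → step 22: x=-0.104, v=-0.099, θ=0.016, ω=0.033
apply F[22]=+0.662 → step 23: x=-0.105, v=-0.089, θ=0.017, ω=0.025
apply F[23]=+0.615 → step 24: x=-0.107, v=-0.080, θ=0.017, ω=0.018
apply F[24]=+0.571 → step 25: x=-0.109, v=-0.071, θ=0.018, ω=0.011
apply F[25]=+0.530 → step 26: x=-0.110, v=-0.063, θ=0.018, ω=0.006
apply F[26]=+0.494 → step 27: x=-0.111, v=-0.055, θ=0.018, ω=0.001
apply F[27]=+0.460 → step 28: x=-0.112, v=-0.048, θ=0.018, ω=-0.003
apply F[28]=+0.429 → step 29: x=-0.113, v=-0.042, θ=0.018, ω=-0.006
apply F[29]=+0.400 → step 30: x=-0.114, v=-0.036, θ=0.018, ω=-0.009
apply F[30]=+0.374 → step 31: x=-0.115, v=-0.031, θ=0.018, ω=-0.012
apply F[31]=+0.350 → step 32: x=-0.115, v=-0.025, θ=0.017, ω=-0.014
apply F[32]=+0.329 → step 33: x=-0.116, v=-0.020, θ=0.017, ω=-0.015
apply F[33]=+0.308 → step 34: x=-0.116, v=-0.016, θ=0.017, ω=-0.017
Max |angle| over trajectory = 0.070 rad; bound = 0.107 → within bound.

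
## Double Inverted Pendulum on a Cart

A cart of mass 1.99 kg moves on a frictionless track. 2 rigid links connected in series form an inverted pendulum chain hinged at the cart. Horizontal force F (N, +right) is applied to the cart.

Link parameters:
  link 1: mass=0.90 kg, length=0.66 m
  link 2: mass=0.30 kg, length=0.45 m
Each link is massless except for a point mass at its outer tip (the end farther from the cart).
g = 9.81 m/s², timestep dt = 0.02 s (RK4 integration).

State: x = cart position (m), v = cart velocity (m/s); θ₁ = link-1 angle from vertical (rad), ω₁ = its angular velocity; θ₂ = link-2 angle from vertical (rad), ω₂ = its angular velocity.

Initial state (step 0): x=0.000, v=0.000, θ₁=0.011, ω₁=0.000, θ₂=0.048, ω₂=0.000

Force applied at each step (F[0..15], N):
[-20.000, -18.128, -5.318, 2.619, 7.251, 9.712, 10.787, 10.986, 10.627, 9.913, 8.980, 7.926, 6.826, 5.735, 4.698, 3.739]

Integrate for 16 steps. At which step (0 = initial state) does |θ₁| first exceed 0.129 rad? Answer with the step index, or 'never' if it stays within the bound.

Answer: never

Derivation:
apply F[0]=-20.000 → step 1: x=-0.002, v=-0.202, θ₁=0.014, ω₁=0.307, θ₂=0.048, ω₂=0.021
apply F[1]=-18.128 → step 2: x=-0.008, v=-0.387, θ₁=0.023, ω₁=0.588, θ₂=0.049, ω₂=0.038
apply F[2]=-5.318 → step 3: x=-0.016, v=-0.443, θ₁=0.036, ω₁=0.681, θ₂=0.050, ω₂=0.049
apply F[3]=+2.619 → step 4: x=-0.025, v=-0.422, θ₁=0.049, ω₁=0.660, θ₂=0.051, ω₂=0.053
apply F[4]=+7.251 → step 5: x=-0.033, v=-0.356, θ₁=0.061, ω₁=0.577, θ₂=0.052, ω₂=0.051
apply F[5]=+9.712 → step 6: x=-0.039, v=-0.266, θ₁=0.072, ω₁=0.463, θ₂=0.053, ω₂=0.042
apply F[6]=+10.787 → step 7: x=-0.043, v=-0.167, θ₁=0.080, ω₁=0.338, θ₂=0.053, ω₂=0.029
apply F[7]=+10.986 → step 8: x=-0.046, v=-0.066, θ₁=0.085, ω₁=0.214, θ₂=0.054, ω₂=0.011
apply F[8]=+10.627 → step 9: x=-0.046, v=0.030, θ₁=0.088, ω₁=0.098, θ₂=0.054, ω₂=-0.009
apply F[9]=+9.913 → step 10: x=-0.044, v=0.118, θ₁=0.089, ω₁=-0.006, θ₂=0.053, ω₂=-0.030
apply F[10]=+8.980 → step 11: x=-0.041, v=0.198, θ₁=0.088, ω₁=-0.096, θ₂=0.053, ω₂=-0.052
apply F[11]=+7.926 → step 12: x=-0.037, v=0.267, θ₁=0.086, ω₁=-0.170, θ₂=0.051, ω₂=-0.072
apply F[12]=+6.826 → step 13: x=-0.031, v=0.325, θ₁=0.082, ω₁=-0.230, θ₂=0.050, ω₂=-0.092
apply F[13]=+5.735 → step 14: x=-0.024, v=0.374, θ₁=0.077, ω₁=-0.277, θ₂=0.048, ω₂=-0.110
apply F[14]=+4.698 → step 15: x=-0.016, v=0.412, θ₁=0.071, ω₁=-0.310, θ₂=0.045, ω₂=-0.126
apply F[15]=+3.739 → step 16: x=-0.007, v=0.442, θ₁=0.064, ω₁=-0.332, θ₂=0.043, ω₂=-0.140
max |θ₁| = 0.089 ≤ 0.129 over all 17 states.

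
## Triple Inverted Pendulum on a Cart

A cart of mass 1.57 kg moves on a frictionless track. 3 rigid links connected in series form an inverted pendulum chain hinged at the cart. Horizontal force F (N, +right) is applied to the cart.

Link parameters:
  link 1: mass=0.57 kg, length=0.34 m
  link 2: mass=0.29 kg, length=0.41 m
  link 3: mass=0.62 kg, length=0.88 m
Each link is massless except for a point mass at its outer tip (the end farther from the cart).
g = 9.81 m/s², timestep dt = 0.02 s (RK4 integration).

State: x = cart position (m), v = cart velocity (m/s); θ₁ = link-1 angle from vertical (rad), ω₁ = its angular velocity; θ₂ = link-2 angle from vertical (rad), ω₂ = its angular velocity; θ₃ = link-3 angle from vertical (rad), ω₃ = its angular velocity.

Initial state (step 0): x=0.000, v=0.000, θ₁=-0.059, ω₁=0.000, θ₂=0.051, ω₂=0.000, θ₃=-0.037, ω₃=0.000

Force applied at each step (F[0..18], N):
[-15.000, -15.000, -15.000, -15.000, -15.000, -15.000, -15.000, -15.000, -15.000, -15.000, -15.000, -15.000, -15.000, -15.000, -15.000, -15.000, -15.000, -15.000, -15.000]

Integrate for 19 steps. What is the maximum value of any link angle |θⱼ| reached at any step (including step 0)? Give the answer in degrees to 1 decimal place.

Answer: 96.9°

Derivation:
apply F[0]=-15.000 → step 1: x=-0.002, v=-0.180, θ₁=-0.055, ω₁=0.395, θ₂=0.053, ω₂=0.229, θ₃=-0.038, ω₃=-0.063
apply F[1]=-15.000 → step 2: x=-0.007, v=-0.362, θ₁=-0.043, ω₁=0.804, θ₂=0.060, ω₂=0.456, θ₃=-0.040, ω₃=-0.128
apply F[2]=-15.000 → step 3: x=-0.016, v=-0.547, θ₁=-0.023, ω₁=1.243, θ₂=0.071, ω₂=0.675, θ₃=-0.043, ω₃=-0.197
apply F[3]=-15.000 → step 4: x=-0.029, v=-0.737, θ₁=0.007, ω₁=1.727, θ₂=0.087, ω₂=0.879, θ₃=-0.047, ω₃=-0.272
apply F[4]=-15.000 → step 5: x=-0.046, v=-0.932, θ₁=0.047, ω₁=2.265, θ₂=0.106, ω₂=1.057, θ₃=-0.054, ω₃=-0.348
apply F[5]=-15.000 → step 6: x=-0.066, v=-1.131, θ₁=0.098, ω₁=2.865, θ₂=0.129, ω₂=1.197, θ₃=-0.061, ω₃=-0.420
apply F[6]=-15.000 → step 7: x=-0.091, v=-1.332, θ₁=0.162, ω₁=3.521, θ₂=0.154, ω₂=1.284, θ₃=-0.070, ω₃=-0.476
apply F[7]=-15.000 → step 8: x=-0.120, v=-1.530, θ₁=0.239, ω₁=4.210, θ₂=0.180, ω₂=1.312, θ₃=-0.080, ω₃=-0.502
apply F[8]=-15.000 → step 9: x=-0.152, v=-1.717, θ₁=0.330, ω₁=4.891, θ₂=0.206, ω₂=1.294, θ₃=-0.090, ω₃=-0.483
apply F[9]=-15.000 → step 10: x=-0.188, v=-1.886, θ₁=0.434, ω₁=5.515, θ₂=0.232, ω₂=1.261, θ₃=-0.099, ω₃=-0.413
apply F[10]=-15.000 → step 11: x=-0.227, v=-2.029, θ₁=0.550, ω₁=6.045, θ₂=0.257, ω₂=1.260, θ₃=-0.106, ω₃=-0.293
apply F[11]=-15.000 → step 12: x=-0.269, v=-2.146, θ₁=0.675, ω₁=6.468, θ₂=0.283, ω₂=1.335, θ₃=-0.111, ω₃=-0.134
apply F[12]=-15.000 → step 13: x=-0.313, v=-2.238, θ₁=0.808, ω₁=6.795, θ₂=0.311, ω₂=1.513, θ₃=-0.111, ω₃=0.050
apply F[13]=-15.000 → step 14: x=-0.359, v=-2.308, θ₁=0.947, ω₁=7.048, θ₂=0.344, ω₂=1.803, θ₃=-0.109, ω₃=0.248
apply F[14]=-15.000 → step 15: x=-0.405, v=-2.360, θ₁=1.090, ω₁=7.249, θ₂=0.384, ω₂=2.201, θ₃=-0.101, ω₃=0.457
apply F[15]=-15.000 → step 16: x=-0.453, v=-2.395, θ₁=1.236, ω₁=7.411, θ₂=0.433, ω₂=2.699, θ₃=-0.090, ω₃=0.675
apply F[16]=-15.000 → step 17: x=-0.501, v=-2.417, θ₁=1.386, ω₁=7.542, θ₂=0.492, ω₂=3.284, θ₃=-0.074, ω₃=0.908
apply F[17]=-15.000 → step 18: x=-0.550, v=-2.427, θ₁=1.538, ω₁=7.637, θ₂=0.564, ω₂=3.943, θ₃=-0.054, ω₃=1.161
apply F[18]=-15.000 → step 19: x=-0.598, v=-2.429, θ₁=1.691, ω₁=7.688, θ₂=0.650, ω₂=4.659, θ₃=-0.028, ω₃=1.446
Max |angle| over trajectory = 1.691 rad = 96.9°.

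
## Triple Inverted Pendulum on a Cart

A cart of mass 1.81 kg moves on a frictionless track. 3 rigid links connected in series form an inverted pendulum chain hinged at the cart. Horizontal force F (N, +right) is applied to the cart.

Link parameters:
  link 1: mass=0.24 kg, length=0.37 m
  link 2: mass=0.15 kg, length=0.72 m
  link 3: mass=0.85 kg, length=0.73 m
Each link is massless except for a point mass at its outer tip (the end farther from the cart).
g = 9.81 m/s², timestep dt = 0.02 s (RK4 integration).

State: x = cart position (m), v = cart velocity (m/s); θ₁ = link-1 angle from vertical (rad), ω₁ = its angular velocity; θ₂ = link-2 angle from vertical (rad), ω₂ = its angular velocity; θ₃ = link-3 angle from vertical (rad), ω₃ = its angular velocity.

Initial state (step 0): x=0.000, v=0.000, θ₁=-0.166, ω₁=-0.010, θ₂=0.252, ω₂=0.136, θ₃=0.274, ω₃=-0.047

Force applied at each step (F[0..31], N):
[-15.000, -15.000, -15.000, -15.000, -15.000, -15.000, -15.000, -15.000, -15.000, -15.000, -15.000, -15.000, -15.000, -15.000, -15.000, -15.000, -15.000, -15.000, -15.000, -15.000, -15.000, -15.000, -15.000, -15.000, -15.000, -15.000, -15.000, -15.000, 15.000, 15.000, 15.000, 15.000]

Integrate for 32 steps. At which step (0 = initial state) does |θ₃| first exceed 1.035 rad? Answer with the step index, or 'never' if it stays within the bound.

apply F[0]=-15.000 → step 1: x=-0.002, v=-0.151, θ₁=-0.168, ω₁=-0.231, θ₂=0.258, ω₂=0.494, θ₃=0.273, ω₃=-0.027
apply F[1]=-15.000 → step 2: x=-0.006, v=-0.303, θ₁=-0.175, ω₁=-0.440, θ₂=0.272, ω₂=0.857, θ₃=0.273, ω₃=-0.018
apply F[2]=-15.000 → step 3: x=-0.014, v=-0.454, θ₁=-0.186, ω₁=-0.623, θ₂=0.293, ω₂=1.226, θ₃=0.272, ω₃=-0.026
apply F[3]=-15.000 → step 4: x=-0.024, v=-0.607, θ₁=-0.200, ω₁=-0.767, θ₂=0.321, ω₂=1.594, θ₃=0.272, ω₃=-0.051
apply F[4]=-15.000 → step 5: x=-0.038, v=-0.760, θ₁=-0.216, ω₁=-0.856, θ₂=0.356, ω₂=1.955, θ₃=0.270, ω₃=-0.091
apply F[5]=-15.000 → step 6: x=-0.055, v=-0.915, θ₁=-0.234, ω₁=-0.875, θ₂=0.399, ω₂=2.298, θ₃=0.268, ω₃=-0.138
apply F[6]=-15.000 → step 7: x=-0.074, v=-1.070, θ₁=-0.251, ω₁=-0.817, θ₂=0.448, ω₂=2.618, θ₃=0.265, ω₃=-0.183
apply F[7]=-15.000 → step 8: x=-0.097, v=-1.226, θ₁=-0.266, ω₁=-0.682, θ₂=0.503, ω₂=2.909, θ₃=0.261, ω₃=-0.218
apply F[8]=-15.000 → step 9: x=-0.124, v=-1.383, θ₁=-0.277, ω₁=-0.471, θ₂=0.564, ω₂=3.171, θ₃=0.256, ω₃=-0.234
apply F[9]=-15.000 → step 10: x=-0.153, v=-1.541, θ₁=-0.284, ω₁=-0.191, θ₂=0.630, ω₂=3.407, θ₃=0.252, ω₃=-0.227
apply F[10]=-15.000 → step 11: x=-0.185, v=-1.698, θ₁=-0.285, ω₁=0.153, θ₂=0.700, ω₂=3.617, θ₃=0.247, ω₃=-0.193
apply F[11]=-15.000 → step 12: x=-0.221, v=-1.857, θ₁=-0.278, ω₁=0.557, θ₂=0.775, ω₂=3.805, θ₃=0.244, ω₃=-0.130
apply F[12]=-15.000 → step 13: x=-0.259, v=-2.016, θ₁=-0.262, ω₁=1.018, θ₂=0.852, ω₂=3.971, θ₃=0.242, ω₃=-0.037
apply F[13]=-15.000 → step 14: x=-0.301, v=-2.176, θ₁=-0.237, ω₁=1.533, θ₂=0.933, ω₂=4.113, θ₃=0.243, ω₃=0.086
apply F[14]=-15.000 → step 15: x=-0.346, v=-2.337, θ₁=-0.200, ω₁=2.101, θ₂=1.017, ω₂=4.228, θ₃=0.246, ω₃=0.237
apply F[15]=-15.000 → step 16: x=-0.395, v=-2.499, θ₁=-0.152, ω₁=2.723, θ₂=1.102, ω₂=4.308, θ₃=0.252, ω₃=0.413
apply F[16]=-15.000 → step 17: x=-0.446, v=-2.663, θ₁=-0.091, ω₁=3.397, θ₂=1.189, ω₂=4.344, θ₃=0.263, ω₃=0.611
apply F[17]=-15.000 → step 18: x=-0.501, v=-2.828, θ₁=-0.016, ω₁=4.122, θ₂=1.276, ω₂=4.321, θ₃=0.277, ω₃=0.824
apply F[18]=-15.000 → step 19: x=-0.560, v=-2.994, θ₁=0.074, ω₁=4.894, θ₂=1.361, ω₂=4.220, θ₃=0.296, ω₃=1.048
apply F[19]=-15.000 → step 20: x=-0.621, v=-3.158, θ₁=0.180, ω₁=5.706, θ₂=1.444, ω₂=4.018, θ₃=0.319, ω₃=1.278
apply F[20]=-15.000 → step 21: x=-0.686, v=-3.319, θ₁=0.303, ω₁=6.553, θ₂=1.521, ω₂=3.690, θ₃=0.347, ω₃=1.513
apply F[21]=-15.000 → step 22: x=-0.754, v=-3.471, θ₁=0.442, ω₁=7.430, θ₂=1.590, ω₂=3.210, θ₃=0.379, ω₃=1.758
apply F[22]=-15.000 → step 23: x=-0.825, v=-3.609, θ₁=0.600, ω₁=8.339, θ₂=1.648, ω₂=2.553, θ₃=0.417, ω₃=2.035
apply F[23]=-15.000 → step 24: x=-0.898, v=-3.725, θ₁=0.776, ω₁=9.298, θ₂=1.691, ω₂=1.692, θ₃=0.461, ω₃=2.385
apply F[24]=-15.000 → step 25: x=-0.973, v=-3.807, θ₁=0.973, ω₁=10.339, θ₂=1.714, ω₂=0.594, θ₃=0.514, ω₃=2.894
apply F[25]=-15.000 → step 26: x=-1.050, v=-3.839, θ₁=1.191, ω₁=11.497, θ₂=1.713, ω₂=-0.793, θ₃=0.579, ω₃=3.721
apply F[26]=-15.000 → step 27: x=-1.126, v=-3.789, θ₁=1.433, ω₁=12.717, θ₂=1.680, ω₂=-2.542, θ₃=0.667, ω₃=5.162
apply F[27]=-15.000 → step 28: x=-1.201, v=-3.616, θ₁=1.697, ω₁=13.506, θ₂=1.609, ω₂=-4.669, θ₃=0.793, ω₃=7.679
apply F[28]=+15.000 → step 29: x=-1.268, v=-3.048, θ₁=1.962, ω₁=12.486, θ₂=1.495, ω₂=-6.569, θ₃=0.978, ω₃=10.975
apply F[29]=+15.000 → step 30: x=-1.323, v=-2.491, θ₁=2.168, ω₁=7.563, θ₂=1.358, ω₂=-6.694, θ₃=1.227, ω₃=13.568
apply F[30]=+15.000 → step 31: x=-1.369, v=-2.127, θ₁=2.260, ω₁=1.986, θ₂=1.247, ω₂=-4.157, θ₃=1.499, ω₃=13.232
apply F[31]=+15.000 → step 32: x=-1.409, v=-1.887, θ₁=2.267, ω₁=-0.872, θ₂=1.194, ω₂=-1.168, θ₃=1.751, ω₃=11.918
|θ₃| = 1.227 > 1.035 first at step 30.

Answer: 30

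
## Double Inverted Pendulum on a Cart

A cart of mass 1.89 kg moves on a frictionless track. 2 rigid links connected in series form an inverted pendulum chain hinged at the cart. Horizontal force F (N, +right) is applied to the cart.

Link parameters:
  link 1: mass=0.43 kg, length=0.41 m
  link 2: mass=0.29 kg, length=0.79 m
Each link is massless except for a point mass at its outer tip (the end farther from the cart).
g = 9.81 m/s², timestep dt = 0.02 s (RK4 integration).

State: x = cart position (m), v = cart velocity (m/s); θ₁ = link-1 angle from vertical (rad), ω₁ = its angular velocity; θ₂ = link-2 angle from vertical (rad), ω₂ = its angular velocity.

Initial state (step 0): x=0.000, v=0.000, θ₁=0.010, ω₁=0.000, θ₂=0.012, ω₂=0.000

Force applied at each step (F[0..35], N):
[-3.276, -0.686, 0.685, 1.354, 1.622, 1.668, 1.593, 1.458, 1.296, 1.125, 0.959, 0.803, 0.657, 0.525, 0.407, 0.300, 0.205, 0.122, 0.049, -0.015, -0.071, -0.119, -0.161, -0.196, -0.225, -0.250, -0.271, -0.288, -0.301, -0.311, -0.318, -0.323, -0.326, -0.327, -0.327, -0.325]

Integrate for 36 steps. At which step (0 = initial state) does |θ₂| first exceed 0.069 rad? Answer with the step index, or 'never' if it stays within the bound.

Answer: never

Derivation:
apply F[0]=-3.276 → step 1: x=-0.000, v=-0.035, θ₁=0.011, ω₁=0.091, θ₂=0.012, ω₂=0.001
apply F[1]=-0.686 → step 2: x=-0.001, v=-0.044, θ₁=0.013, ω₁=0.116, θ₂=0.012, ω₂=0.001
apply F[2]=+0.685 → step 3: x=-0.002, v=-0.037, θ₁=0.015, ω₁=0.109, θ₂=0.012, ω₂=-0.000
apply F[3]=+1.354 → step 4: x=-0.003, v=-0.024, θ₁=0.017, ω₁=0.086, θ₂=0.012, ω₂=-0.002
apply F[4]=+1.622 → step 5: x=-0.003, v=-0.008, θ₁=0.019, ω₁=0.058, θ₂=0.012, ω₂=-0.004
apply F[5]=+1.668 → step 6: x=-0.003, v=0.008, θ₁=0.019, ω₁=0.030, θ₂=0.012, ω₂=-0.007
apply F[6]=+1.593 → step 7: x=-0.003, v=0.023, θ₁=0.020, ω₁=0.004, θ₂=0.012, ω₂=-0.011
apply F[7]=+1.458 → step 8: x=-0.002, v=0.037, θ₁=0.020, ω₁=-0.018, θ₂=0.011, ω₂=-0.014
apply F[8]=+1.296 → step 9: x=-0.001, v=0.049, θ₁=0.019, ω₁=-0.036, θ₂=0.011, ω₂=-0.017
apply F[9]=+1.125 → step 10: x=-0.000, v=0.060, θ₁=0.018, ω₁=-0.050, θ₂=0.011, ω₂=-0.021
apply F[10]=+0.959 → step 11: x=0.001, v=0.069, θ₁=0.017, ω₁=-0.061, θ₂=0.010, ω₂=-0.024
apply F[11]=+0.803 → step 12: x=0.003, v=0.076, θ₁=0.016, ω₁=-0.068, θ₂=0.010, ω₂=-0.026
apply F[12]=+0.657 → step 13: x=0.004, v=0.082, θ₁=0.014, ω₁=-0.073, θ₂=0.009, ω₂=-0.029
apply F[13]=+0.525 → step 14: x=0.006, v=0.086, θ₁=0.013, ω₁=-0.076, θ₂=0.009, ω₂=-0.031
apply F[14]=+0.407 → step 15: x=0.008, v=0.090, θ₁=0.011, ω₁=-0.078, θ₂=0.008, ω₂=-0.032
apply F[15]=+0.300 → step 16: x=0.010, v=0.092, θ₁=0.010, ω₁=-0.077, θ₂=0.007, ω₂=-0.034
apply F[16]=+0.205 → step 17: x=0.011, v=0.094, θ₁=0.008, ω₁=-0.076, θ₂=0.007, ω₂=-0.035
apply F[17]=+0.122 → step 18: x=0.013, v=0.094, θ₁=0.007, ω₁=-0.074, θ₂=0.006, ω₂=-0.035
apply F[18]=+0.049 → step 19: x=0.015, v=0.094, θ₁=0.005, ω₁=-0.071, θ₂=0.005, ω₂=-0.035
apply F[19]=-0.015 → step 20: x=0.017, v=0.094, θ₁=0.004, ω₁=-0.067, θ₂=0.005, ω₂=-0.035
apply F[20]=-0.071 → step 21: x=0.019, v=0.093, θ₁=0.003, ω₁=-0.063, θ₂=0.004, ω₂=-0.035
apply F[21]=-0.119 → step 22: x=0.021, v=0.091, θ₁=0.002, ω₁=-0.059, θ₂=0.003, ω₂=-0.034
apply F[22]=-0.161 → step 23: x=0.023, v=0.090, θ₁=0.000, ω₁=-0.055, θ₂=0.002, ω₂=-0.034
apply F[23]=-0.196 → step 24: x=0.024, v=0.088, θ₁=-0.001, ω₁=-0.051, θ₂=0.002, ω₂=-0.033
apply F[24]=-0.225 → step 25: x=0.026, v=0.085, θ₁=-0.002, ω₁=-0.047, θ₂=0.001, ω₂=-0.031
apply F[25]=-0.250 → step 26: x=0.028, v=0.083, θ₁=-0.003, ω₁=-0.043, θ₂=0.001, ω₂=-0.030
apply F[26]=-0.271 → step 27: x=0.029, v=0.080, θ₁=-0.003, ω₁=-0.039, θ₂=-0.000, ω₂=-0.029
apply F[27]=-0.288 → step 28: x=0.031, v=0.077, θ₁=-0.004, ω₁=-0.035, θ₂=-0.001, ω₂=-0.028
apply F[28]=-0.301 → step 29: x=0.032, v=0.075, θ₁=-0.005, ω₁=-0.031, θ₂=-0.001, ω₂=-0.026
apply F[29]=-0.311 → step 30: x=0.034, v=0.072, θ₁=-0.005, ω₁=-0.028, θ₂=-0.002, ω₂=-0.025
apply F[30]=-0.318 → step 31: x=0.035, v=0.069, θ₁=-0.006, ω₁=-0.024, θ₂=-0.002, ω₂=-0.023
apply F[31]=-0.323 → step 32: x=0.037, v=0.066, θ₁=-0.006, ω₁=-0.021, θ₂=-0.003, ω₂=-0.021
apply F[32]=-0.326 → step 33: x=0.038, v=0.063, θ₁=-0.007, ω₁=-0.018, θ₂=-0.003, ω₂=-0.020
apply F[33]=-0.327 → step 34: x=0.039, v=0.060, θ₁=-0.007, ω₁=-0.015, θ₂=-0.003, ω₂=-0.018
apply F[34]=-0.327 → step 35: x=0.040, v=0.057, θ₁=-0.007, ω₁=-0.013, θ₂=-0.004, ω₂=-0.017
apply F[35]=-0.325 → step 36: x=0.041, v=0.054, θ₁=-0.008, ω₁=-0.011, θ₂=-0.004, ω₂=-0.015
max |θ₂| = 0.012 ≤ 0.069 over all 37 states.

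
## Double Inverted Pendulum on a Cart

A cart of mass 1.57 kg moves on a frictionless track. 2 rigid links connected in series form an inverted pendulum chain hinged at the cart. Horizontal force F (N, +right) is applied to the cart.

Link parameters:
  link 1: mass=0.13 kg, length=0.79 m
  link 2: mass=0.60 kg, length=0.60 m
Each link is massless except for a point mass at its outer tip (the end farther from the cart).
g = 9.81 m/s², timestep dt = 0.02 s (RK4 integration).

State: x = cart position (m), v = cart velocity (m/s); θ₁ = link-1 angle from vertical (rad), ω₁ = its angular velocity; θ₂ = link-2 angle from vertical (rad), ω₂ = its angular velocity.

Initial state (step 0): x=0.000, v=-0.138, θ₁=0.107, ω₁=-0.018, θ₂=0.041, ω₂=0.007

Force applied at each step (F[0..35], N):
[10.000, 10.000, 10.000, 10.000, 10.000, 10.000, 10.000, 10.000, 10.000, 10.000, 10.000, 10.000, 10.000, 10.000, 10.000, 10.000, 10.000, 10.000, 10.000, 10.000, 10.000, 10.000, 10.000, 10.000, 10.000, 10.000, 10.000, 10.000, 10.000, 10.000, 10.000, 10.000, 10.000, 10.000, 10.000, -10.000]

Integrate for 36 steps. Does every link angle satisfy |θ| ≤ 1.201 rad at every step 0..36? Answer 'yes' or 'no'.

Answer: no

Derivation:
apply F[0]=+10.000 → step 1: x=-0.002, v=-0.021, θ₁=0.106, ω₁=-0.061, θ₂=0.040, ω₂=-0.119
apply F[1]=+10.000 → step 2: x=-0.001, v=0.097, θ₁=0.105, ω₁=-0.103, θ₂=0.036, ω₂=-0.246
apply F[2]=+10.000 → step 3: x=0.002, v=0.214, θ₁=0.102, ω₁=-0.144, θ₂=0.030, ω₂=-0.378
apply F[3]=+10.000 → step 4: x=0.008, v=0.333, θ₁=0.099, ω₁=-0.181, θ₂=0.021, ω₂=-0.517
apply F[4]=+10.000 → step 5: x=0.016, v=0.451, θ₁=0.095, ω₁=-0.213, θ₂=0.009, ω₂=-0.667
apply F[5]=+10.000 → step 6: x=0.026, v=0.570, θ₁=0.090, ω₁=-0.240, θ₂=-0.006, ω₂=-0.830
apply F[6]=+10.000 → step 7: x=0.038, v=0.690, θ₁=0.085, ω₁=-0.259, θ₂=-0.024, ω₂=-1.010
apply F[7]=+10.000 → step 8: x=0.053, v=0.810, θ₁=0.080, ω₁=-0.269, θ₂=-0.046, ω₂=-1.208
apply F[8]=+10.000 → step 9: x=0.071, v=0.932, θ₁=0.075, ω₁=-0.270, θ₂=-0.073, ω₂=-1.427
apply F[9]=+10.000 → step 10: x=0.091, v=1.054, θ₁=0.069, ω₁=-0.264, θ₂=-0.103, ω₂=-1.667
apply F[10]=+10.000 → step 11: x=0.113, v=1.176, θ₁=0.064, ω₁=-0.251, θ₂=-0.139, ω₂=-1.925
apply F[11]=+10.000 → step 12: x=0.138, v=1.300, θ₁=0.059, ω₁=-0.239, θ₂=-0.181, ω₂=-2.196
apply F[12]=+10.000 → step 13: x=0.165, v=1.424, θ₁=0.055, ω₁=-0.233, θ₂=-0.227, ω₂=-2.472
apply F[13]=+10.000 → step 14: x=0.195, v=1.549, θ₁=0.050, ω₁=-0.241, θ₂=-0.279, ω₂=-2.745
apply F[14]=+10.000 → step 15: x=0.227, v=1.675, θ₁=0.045, ω₁=-0.272, θ₂=-0.337, ω₂=-3.004
apply F[15]=+10.000 → step 16: x=0.262, v=1.801, θ₁=0.039, ω₁=-0.333, θ₂=-0.399, ω₂=-3.244
apply F[16]=+10.000 → step 17: x=0.299, v=1.928, θ₁=0.031, ω₁=-0.427, θ₂=-0.467, ω₂=-3.460
apply F[17]=+10.000 → step 18: x=0.339, v=2.055, θ₁=0.021, ω₁=-0.558, θ₂=-0.538, ω₂=-3.651
apply F[18]=+10.000 → step 19: x=0.381, v=2.182, θ₁=0.009, ω₁=-0.726, θ₂=-0.612, ω₂=-3.816
apply F[19]=+10.000 → step 20: x=0.426, v=2.309, θ₁=-0.008, ω₁=-0.932, θ₂=-0.690, ω₂=-3.957
apply F[20]=+10.000 → step 21: x=0.474, v=2.437, θ₁=-0.029, ω₁=-1.175, θ₂=-0.770, ω₂=-4.072
apply F[21]=+10.000 → step 22: x=0.524, v=2.564, θ₁=-0.055, ω₁=-1.455, θ₂=-0.853, ω₂=-4.160
apply F[22]=+10.000 → step 23: x=0.576, v=2.692, θ₁=-0.087, ω₁=-1.771, θ₂=-0.937, ω₂=-4.215
apply F[23]=+10.000 → step 24: x=0.631, v=2.819, θ₁=-0.126, ω₁=-2.122, θ₂=-1.021, ω₂=-4.231
apply F[24]=+10.000 → step 25: x=0.689, v=2.946, θ₁=-0.172, ω₁=-2.506, θ₂=-1.106, ω₂=-4.200
apply F[25]=+10.000 → step 26: x=0.749, v=3.073, θ₁=-0.227, ω₁=-2.920, θ₂=-1.189, ω₂=-4.109
apply F[26]=+10.000 → step 27: x=0.812, v=3.198, θ₁=-0.289, ω₁=-3.362, θ₂=-1.269, ω₂=-3.944
apply F[27]=+10.000 → step 28: x=0.877, v=3.320, θ₁=-0.361, ω₁=-3.829, θ₂=-1.346, ω₂=-3.689
apply F[28]=+10.000 → step 29: x=0.945, v=3.439, θ₁=-0.443, ω₁=-4.319, θ₂=-1.416, ω₂=-3.325
apply F[29]=+10.000 → step 30: x=1.014, v=3.552, θ₁=-0.534, ω₁=-4.837, θ₂=-1.478, ω₂=-2.829
apply F[30]=+10.000 → step 31: x=1.087, v=3.657, θ₁=-0.637, ω₁=-5.397, θ₂=-1.528, ω₂=-2.173
apply F[31]=+10.000 → step 32: x=1.161, v=3.748, θ₁=-0.751, ω₁=-6.027, θ₂=-1.564, ω₂=-1.312
apply F[32]=+10.000 → step 33: x=1.236, v=3.815, θ₁=-0.879, ω₁=-6.791, θ₂=-1.579, ω₂=-0.168
apply F[33]=+10.000 → step 34: x=1.313, v=3.832, θ₁=-1.024, ω₁=-7.806, θ₂=-1.567, ω₂=1.403
apply F[34]=+10.000 → step 35: x=1.389, v=3.725, θ₁=-1.194, ω₁=-9.227, θ₂=-1.519, ω₂=3.571
apply F[35]=-10.000 → step 36: x=1.458, v=3.164, θ₁=-1.390, ω₁=-10.265, θ₂=-1.429, ω₂=5.129
Max |angle| over trajectory = 1.579 rad; bound = 1.201 → exceeded.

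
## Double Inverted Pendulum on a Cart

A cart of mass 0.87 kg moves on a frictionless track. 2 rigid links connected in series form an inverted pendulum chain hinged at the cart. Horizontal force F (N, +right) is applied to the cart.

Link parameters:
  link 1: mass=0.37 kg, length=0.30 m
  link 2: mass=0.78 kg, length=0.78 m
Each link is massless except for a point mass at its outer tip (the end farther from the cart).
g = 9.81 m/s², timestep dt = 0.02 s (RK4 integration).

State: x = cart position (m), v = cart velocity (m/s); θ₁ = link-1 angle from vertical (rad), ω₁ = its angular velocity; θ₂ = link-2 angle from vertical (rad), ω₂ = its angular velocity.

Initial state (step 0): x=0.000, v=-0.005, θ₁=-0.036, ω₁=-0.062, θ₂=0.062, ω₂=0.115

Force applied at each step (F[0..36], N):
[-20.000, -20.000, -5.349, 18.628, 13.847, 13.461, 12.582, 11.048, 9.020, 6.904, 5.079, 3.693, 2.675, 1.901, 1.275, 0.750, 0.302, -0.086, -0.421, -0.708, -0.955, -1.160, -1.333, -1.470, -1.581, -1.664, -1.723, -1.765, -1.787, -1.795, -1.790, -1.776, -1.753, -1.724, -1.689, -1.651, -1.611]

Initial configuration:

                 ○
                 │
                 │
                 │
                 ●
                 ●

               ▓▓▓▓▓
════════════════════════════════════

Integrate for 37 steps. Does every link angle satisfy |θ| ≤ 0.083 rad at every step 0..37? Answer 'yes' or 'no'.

Answer: no

Derivation:
apply F[0]=-20.000 → step 1: x=-0.005, v=-0.456, θ₁=-0.024, ω₁=1.284, θ₂=0.065, ω₂=0.192
apply F[1]=-20.000 → step 2: x=-0.018, v=-0.914, θ₁=0.016, ω₁=2.717, θ₂=0.070, ω₂=0.243
apply F[2]=-5.349 → step 3: x=-0.038, v=-1.045, θ₁=0.074, ω₁=3.155, θ₂=0.075, ω₂=0.259
apply F[3]=+18.628 → step 4: x=-0.055, v=-0.643, θ₁=0.125, ω₁=1.925, θ₂=0.080, ω₂=0.239
apply F[4]=+13.847 → step 5: x=-0.065, v=-0.366, θ₁=0.156, ω₁=1.192, θ₂=0.084, ω₂=0.187
apply F[5]=+13.461 → step 6: x=-0.069, v=-0.106, θ₁=0.174, ω₁=0.574, θ₂=0.087, ω₂=0.114
apply F[6]=+12.582 → step 7: x=-0.069, v=0.130, θ₁=0.180, ω₁=0.061, θ₂=0.088, ω₂=0.032
apply F[7]=+11.048 → step 8: x=-0.065, v=0.331, θ₁=0.177, ω₁=-0.340, θ₂=0.088, ω₂=-0.049
apply F[8]=+9.020 → step 9: x=-0.056, v=0.489, θ₁=0.168, ω₁=-0.619, θ₂=0.087, ω₂=-0.122
apply F[9]=+6.904 → step 10: x=-0.046, v=0.604, θ₁=0.154, ω₁=-0.783, θ₂=0.083, ω₂=-0.184
apply F[10]=+5.079 → step 11: x=-0.033, v=0.683, θ₁=0.137, ω₁=-0.858, θ₂=0.079, ω₂=-0.235
apply F[11]=+3.693 → step 12: x=-0.019, v=0.734, θ₁=0.120, ω₁=-0.875, θ₂=0.074, ω₂=-0.276
apply F[12]=+2.675 → step 13: x=-0.004, v=0.768, θ₁=0.103, ω₁=-0.858, θ₂=0.068, ω₂=-0.306
apply F[13]=+1.901 → step 14: x=0.012, v=0.787, θ₁=0.086, ω₁=-0.823, θ₂=0.062, ω₂=-0.329
apply F[14]=+1.275 → step 15: x=0.028, v=0.797, θ₁=0.070, ω₁=-0.778, θ₂=0.055, ω₂=-0.343
apply F[15]=+0.750 → step 16: x=0.044, v=0.799, θ₁=0.055, ω₁=-0.728, θ₂=0.048, ω₂=-0.351
apply F[16]=+0.302 → step 17: x=0.060, v=0.793, θ₁=0.041, ω₁=-0.675, θ₂=0.041, ω₂=-0.354
apply F[17]=-0.086 → step 18: x=0.075, v=0.783, θ₁=0.028, ω₁=-0.621, θ₂=0.034, ω₂=-0.351
apply F[18]=-0.421 → step 19: x=0.091, v=0.767, θ₁=0.016, ω₁=-0.568, θ₂=0.027, ω₂=-0.345
apply F[19]=-0.708 → step 20: x=0.106, v=0.748, θ₁=0.005, ω₁=-0.515, θ₂=0.020, ω₂=-0.335
apply F[20]=-0.955 → step 21: x=0.121, v=0.726, θ₁=-0.004, ω₁=-0.463, θ₂=0.014, ω₂=-0.322
apply F[21]=-1.160 → step 22: x=0.135, v=0.702, θ₁=-0.013, ω₁=-0.414, θ₂=0.007, ω₂=-0.307
apply F[22]=-1.333 → step 23: x=0.149, v=0.676, θ₁=-0.021, ω₁=-0.367, θ₂=0.001, ω₂=-0.291
apply F[23]=-1.470 → step 24: x=0.162, v=0.648, θ₁=-0.028, ω₁=-0.322, θ₂=-0.004, ω₂=-0.273
apply F[24]=-1.581 → step 25: x=0.175, v=0.620, θ₁=-0.034, ω₁=-0.280, θ₂=-0.009, ω₂=-0.254
apply F[25]=-1.664 → step 26: x=0.187, v=0.591, θ₁=-0.039, ω₁=-0.242, θ₂=-0.014, ω₂=-0.235
apply F[26]=-1.723 → step 27: x=0.198, v=0.562, θ₁=-0.043, ω₁=-0.206, θ₂=-0.019, ω₂=-0.216
apply F[27]=-1.765 → step 28: x=0.209, v=0.533, θ₁=-0.047, ω₁=-0.173, θ₂=-0.023, ω₂=-0.197
apply F[28]=-1.787 → step 29: x=0.220, v=0.505, θ₁=-0.050, ω₁=-0.143, θ₂=-0.027, ω₂=-0.178
apply F[29]=-1.795 → step 30: x=0.230, v=0.477, θ₁=-0.053, ω₁=-0.117, θ₂=-0.030, ω₂=-0.160
apply F[30]=-1.790 → step 31: x=0.239, v=0.450, θ₁=-0.055, ω₁=-0.092, θ₂=-0.033, ω₂=-0.142
apply F[31]=-1.776 → step 32: x=0.248, v=0.423, θ₁=-0.057, ω₁=-0.071, θ₂=-0.036, ω₂=-0.126
apply F[32]=-1.753 → step 33: x=0.256, v=0.398, θ₁=-0.058, ω₁=-0.052, θ₂=-0.038, ω₂=-0.110
apply F[33]=-1.724 → step 34: x=0.264, v=0.374, θ₁=-0.059, ω₁=-0.035, θ₂=-0.040, ω₂=-0.095
apply F[34]=-1.689 → step 35: x=0.271, v=0.350, θ₁=-0.059, ω₁=-0.020, θ₂=-0.042, ω₂=-0.081
apply F[35]=-1.651 → step 36: x=0.278, v=0.328, θ₁=-0.060, ω₁=-0.007, θ₂=-0.043, ω₂=-0.068
apply F[36]=-1.611 → step 37: x=0.284, v=0.306, θ₁=-0.060, ω₁=0.004, θ₂=-0.045, ω₂=-0.055
Max |angle| over trajectory = 0.180 rad; bound = 0.083 → exceeded.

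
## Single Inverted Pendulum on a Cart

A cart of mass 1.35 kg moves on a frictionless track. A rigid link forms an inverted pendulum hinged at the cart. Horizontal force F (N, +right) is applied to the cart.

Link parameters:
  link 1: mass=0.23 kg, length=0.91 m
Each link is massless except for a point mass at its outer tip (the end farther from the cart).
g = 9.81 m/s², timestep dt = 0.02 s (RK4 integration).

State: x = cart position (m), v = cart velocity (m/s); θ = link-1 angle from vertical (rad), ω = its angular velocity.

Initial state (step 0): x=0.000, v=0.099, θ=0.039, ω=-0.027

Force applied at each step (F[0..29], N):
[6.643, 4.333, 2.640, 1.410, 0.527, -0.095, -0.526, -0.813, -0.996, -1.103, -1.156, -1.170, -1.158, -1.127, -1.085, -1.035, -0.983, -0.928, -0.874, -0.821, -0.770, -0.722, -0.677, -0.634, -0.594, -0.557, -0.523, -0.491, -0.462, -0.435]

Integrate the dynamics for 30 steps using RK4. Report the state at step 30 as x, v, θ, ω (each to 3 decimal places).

apply F[0]=+6.643 → step 1: x=0.003, v=0.196, θ=0.037, ω=-0.125
apply F[1]=+4.333 → step 2: x=0.008, v=0.259, θ=0.034, ω=-0.187
apply F[2]=+2.640 → step 3: x=0.013, v=0.297, θ=0.030, ω=-0.222
apply F[3]=+1.410 → step 4: x=0.019, v=0.317, θ=0.026, ω=-0.237
apply F[4]=+0.527 → step 5: x=0.026, v=0.324, θ=0.021, ω=-0.240
apply F[5]=-0.095 → step 6: x=0.032, v=0.322, θ=0.016, ω=-0.234
apply F[6]=-0.526 → step 7: x=0.038, v=0.314, θ=0.012, ω=-0.222
apply F[7]=-0.813 → step 8: x=0.045, v=0.301, θ=0.007, ω=-0.206
apply F[8]=-0.996 → step 9: x=0.050, v=0.287, θ=0.003, ω=-0.189
apply F[9]=-1.103 → step 10: x=0.056, v=0.270, θ=-0.000, ω=-0.170
apply F[10]=-1.156 → step 11: x=0.061, v=0.253, θ=-0.003, ω=-0.152
apply F[11]=-1.170 → step 12: x=0.066, v=0.236, θ=-0.006, ω=-0.134
apply F[12]=-1.158 → step 13: x=0.071, v=0.219, θ=-0.009, ω=-0.117
apply F[13]=-1.127 → step 14: x=0.075, v=0.203, θ=-0.011, ω=-0.101
apply F[14]=-1.085 → step 15: x=0.079, v=0.187, θ=-0.013, ω=-0.087
apply F[15]=-1.035 → step 16: x=0.082, v=0.172, θ=-0.014, ω=-0.073
apply F[16]=-0.983 → step 17: x=0.086, v=0.158, θ=-0.016, ω=-0.061
apply F[17]=-0.928 → step 18: x=0.089, v=0.145, θ=-0.017, ω=-0.050
apply F[18]=-0.874 → step 19: x=0.092, v=0.132, θ=-0.018, ω=-0.040
apply F[19]=-0.821 → step 20: x=0.094, v=0.121, θ=-0.019, ω=-0.032
apply F[20]=-0.770 → step 21: x=0.096, v=0.110, θ=-0.019, ω=-0.024
apply F[21]=-0.722 → step 22: x=0.098, v=0.100, θ=-0.019, ω=-0.017
apply F[22]=-0.677 → step 23: x=0.100, v=0.091, θ=-0.020, ω=-0.011
apply F[23]=-0.634 → step 24: x=0.102, v=0.082, θ=-0.020, ω=-0.005
apply F[24]=-0.594 → step 25: x=0.104, v=0.074, θ=-0.020, ω=-0.001
apply F[25]=-0.557 → step 26: x=0.105, v=0.066, θ=-0.020, ω=0.003
apply F[26]=-0.523 → step 27: x=0.106, v=0.059, θ=-0.020, ω=0.007
apply F[27]=-0.491 → step 28: x=0.107, v=0.053, θ=-0.020, ω=0.010
apply F[28]=-0.462 → step 29: x=0.108, v=0.046, θ=-0.019, ω=0.012
apply F[29]=-0.435 → step 30: x=0.109, v=0.041, θ=-0.019, ω=0.014

Answer: x=0.109, v=0.041, θ=-0.019, ω=0.014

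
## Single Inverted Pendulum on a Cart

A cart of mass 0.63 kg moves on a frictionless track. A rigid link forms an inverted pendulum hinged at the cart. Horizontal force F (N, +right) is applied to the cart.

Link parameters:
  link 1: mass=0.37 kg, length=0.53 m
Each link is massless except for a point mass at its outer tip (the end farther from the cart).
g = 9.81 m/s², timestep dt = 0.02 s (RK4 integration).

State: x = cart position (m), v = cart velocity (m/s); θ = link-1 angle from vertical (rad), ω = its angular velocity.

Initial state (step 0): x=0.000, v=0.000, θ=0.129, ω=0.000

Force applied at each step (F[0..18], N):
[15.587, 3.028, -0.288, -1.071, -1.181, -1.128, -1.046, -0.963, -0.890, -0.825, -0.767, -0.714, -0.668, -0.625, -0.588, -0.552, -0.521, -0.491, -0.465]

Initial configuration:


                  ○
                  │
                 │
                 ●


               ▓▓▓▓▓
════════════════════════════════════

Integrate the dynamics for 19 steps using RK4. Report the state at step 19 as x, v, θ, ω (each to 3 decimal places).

Answer: x=0.117, v=0.127, θ=-0.022, ω=-0.051

Derivation:
apply F[0]=+15.587 → step 1: x=0.005, v=0.476, θ=0.121, ω=-0.845
apply F[1]=+3.028 → step 2: x=0.015, v=0.560, θ=0.103, ω=-0.960
apply F[2]=-0.288 → step 3: x=0.026, v=0.540, θ=0.084, ω=-0.889
apply F[3]=-1.071 → step 4: x=0.036, v=0.498, θ=0.067, ω=-0.782
apply F[4]=-1.181 → step 5: x=0.046, v=0.454, θ=0.053, ω=-0.677
apply F[5]=-1.128 → step 6: x=0.055, v=0.413, θ=0.040, ω=-0.582
apply F[6]=-1.046 → step 7: x=0.063, v=0.376, θ=0.029, ω=-0.499
apply F[7]=-0.963 → step 8: x=0.070, v=0.343, θ=0.020, ω=-0.427
apply F[8]=-0.890 → step 9: x=0.076, v=0.312, θ=0.012, ω=-0.365
apply F[9]=-0.825 → step 10: x=0.082, v=0.285, θ=0.006, ω=-0.310
apply F[10]=-0.767 → step 11: x=0.088, v=0.261, θ=-0.000, ω=-0.263
apply F[11]=-0.714 → step 12: x=0.093, v=0.238, θ=-0.005, ω=-0.221
apply F[12]=-0.668 → step 13: x=0.097, v=0.218, θ=-0.009, ω=-0.186
apply F[13]=-0.625 → step 14: x=0.101, v=0.199, θ=-0.012, ω=-0.154
apply F[14]=-0.588 → step 15: x=0.105, v=0.182, θ=-0.015, ω=-0.127
apply F[15]=-0.552 → step 16: x=0.109, v=0.167, θ=-0.018, ω=-0.104
apply F[16]=-0.521 → step 17: x=0.112, v=0.152, θ=-0.020, ω=-0.084
apply F[17]=-0.491 → step 18: x=0.115, v=0.139, θ=-0.021, ω=-0.066
apply F[18]=-0.465 → step 19: x=0.117, v=0.127, θ=-0.022, ω=-0.051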